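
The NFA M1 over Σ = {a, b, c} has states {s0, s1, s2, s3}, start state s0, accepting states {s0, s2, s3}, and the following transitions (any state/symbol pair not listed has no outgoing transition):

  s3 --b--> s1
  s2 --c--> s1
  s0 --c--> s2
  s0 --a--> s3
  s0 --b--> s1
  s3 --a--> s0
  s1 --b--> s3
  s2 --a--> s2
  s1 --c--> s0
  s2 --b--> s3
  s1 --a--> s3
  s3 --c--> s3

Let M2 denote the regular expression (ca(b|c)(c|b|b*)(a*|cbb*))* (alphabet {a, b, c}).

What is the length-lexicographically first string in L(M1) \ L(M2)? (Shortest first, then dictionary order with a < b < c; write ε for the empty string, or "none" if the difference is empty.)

The string a is accepted by M1 but not by M2.
No shorter string lies in the difference, and a is the lexicographically first length-1 string in L(M1) \ L(M2).

a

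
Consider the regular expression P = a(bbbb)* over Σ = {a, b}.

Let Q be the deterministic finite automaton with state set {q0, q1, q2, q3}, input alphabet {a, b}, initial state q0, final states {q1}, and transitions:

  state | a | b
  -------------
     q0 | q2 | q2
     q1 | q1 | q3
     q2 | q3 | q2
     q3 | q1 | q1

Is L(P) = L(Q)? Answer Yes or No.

The string a is accepted by P but rejected by Q.
So L(P) ≠ L(Q).

No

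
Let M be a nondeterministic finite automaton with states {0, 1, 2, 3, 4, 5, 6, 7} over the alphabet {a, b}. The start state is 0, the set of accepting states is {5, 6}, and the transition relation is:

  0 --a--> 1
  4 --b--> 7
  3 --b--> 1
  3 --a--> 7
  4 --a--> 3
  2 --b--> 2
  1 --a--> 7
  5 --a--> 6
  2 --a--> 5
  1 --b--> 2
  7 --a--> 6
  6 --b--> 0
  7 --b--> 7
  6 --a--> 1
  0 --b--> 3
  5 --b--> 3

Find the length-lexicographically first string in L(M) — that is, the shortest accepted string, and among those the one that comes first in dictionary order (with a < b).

aaa

A breadth-first search from 0 reaches an accepting state first via the path 0 → 1 → 7 → 6 on input aaa.
No string of length < 3 is accepted (BFS exhausts all shorter strings without reaching an accepting state), and aaa is the lexicographically least accepting string of length 3.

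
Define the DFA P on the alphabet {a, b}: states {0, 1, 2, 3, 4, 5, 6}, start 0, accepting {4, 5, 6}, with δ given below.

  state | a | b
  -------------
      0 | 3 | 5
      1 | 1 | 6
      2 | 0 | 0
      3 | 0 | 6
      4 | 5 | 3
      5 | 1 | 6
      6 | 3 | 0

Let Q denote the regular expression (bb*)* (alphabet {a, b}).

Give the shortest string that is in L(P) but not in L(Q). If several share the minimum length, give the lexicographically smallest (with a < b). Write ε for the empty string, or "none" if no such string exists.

ab

The string ab is accepted by P but not by Q.
No shorter string lies in the difference, and ab is the lexicographically first length-2 string in L(P) \ L(Q).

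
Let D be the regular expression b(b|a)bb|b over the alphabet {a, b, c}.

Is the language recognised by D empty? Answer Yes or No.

The string b matches the expression, so it belongs to L(D).
Since L(D) contains at least one string, it is not empty.

No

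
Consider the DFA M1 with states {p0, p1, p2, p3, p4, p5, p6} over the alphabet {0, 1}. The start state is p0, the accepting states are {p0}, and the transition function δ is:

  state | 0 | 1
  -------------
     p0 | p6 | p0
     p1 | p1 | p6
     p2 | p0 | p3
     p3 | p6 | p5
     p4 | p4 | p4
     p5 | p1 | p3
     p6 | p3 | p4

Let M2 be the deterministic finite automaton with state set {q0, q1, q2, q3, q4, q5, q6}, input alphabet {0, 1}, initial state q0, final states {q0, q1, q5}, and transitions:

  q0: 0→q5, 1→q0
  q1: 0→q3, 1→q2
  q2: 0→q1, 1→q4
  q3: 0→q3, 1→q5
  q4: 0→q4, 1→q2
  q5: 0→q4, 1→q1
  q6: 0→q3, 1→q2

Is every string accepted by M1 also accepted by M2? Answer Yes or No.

Exploring the product automaton M1 × M2 from the start pair (p0, q0), following both machines on each input symbol, reaches 18 state pairs: (p0, q0), (p6, q5), (p3, q4), (p4, q1), (p6, q4), (p5, q2), (p4, q3), (p4, q2), (p1, q1), (p4, q5), (p4, q4), (p1, q3), (p6, q2), (p3, q1), (p6, q3), (p3, q3), (p5, q5), (p1, q4).
M1 accepts in {p0} and M2 accepts in {q0, q1, q5}. The reachable pairs whose M1-component is accepting are (p0, q0); in each of them the M2-component is accepting too, so the product for L(M1) \ L(M2) (M1-component accepting, M2-component rejecting) has no reachable accepting pair and the difference is empty.
Hence every string in L(M1) is also in L(M2).

Yes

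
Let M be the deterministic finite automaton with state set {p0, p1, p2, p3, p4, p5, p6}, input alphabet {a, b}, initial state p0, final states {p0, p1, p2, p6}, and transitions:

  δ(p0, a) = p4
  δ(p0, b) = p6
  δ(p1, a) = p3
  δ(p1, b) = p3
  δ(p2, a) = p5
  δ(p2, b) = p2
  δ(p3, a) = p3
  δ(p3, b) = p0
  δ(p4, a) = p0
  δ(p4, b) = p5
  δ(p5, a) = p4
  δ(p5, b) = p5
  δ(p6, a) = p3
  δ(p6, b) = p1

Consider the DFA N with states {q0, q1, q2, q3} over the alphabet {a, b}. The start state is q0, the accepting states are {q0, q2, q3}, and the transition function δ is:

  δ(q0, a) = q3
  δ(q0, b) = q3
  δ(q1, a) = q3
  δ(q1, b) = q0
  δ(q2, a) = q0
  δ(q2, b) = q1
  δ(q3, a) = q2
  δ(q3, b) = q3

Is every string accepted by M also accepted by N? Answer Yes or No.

No

The string aab is in L(M) but not in L(N).
So L(M) ⊄ L(N).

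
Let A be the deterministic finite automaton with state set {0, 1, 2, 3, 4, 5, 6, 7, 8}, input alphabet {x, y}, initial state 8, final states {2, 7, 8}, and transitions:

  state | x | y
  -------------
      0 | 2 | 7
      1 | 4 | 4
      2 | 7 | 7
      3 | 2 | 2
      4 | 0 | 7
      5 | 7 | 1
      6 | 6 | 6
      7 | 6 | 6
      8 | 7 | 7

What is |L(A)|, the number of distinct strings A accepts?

3

The useful subgraph on states {7, 8} is acyclic, so L(A) is finite; the longest accepting path visits 2 useful states, giving maximum string length 1.
Counting accepting paths from 8 by length: 1 of length 0, 2 of length 1. Total 3.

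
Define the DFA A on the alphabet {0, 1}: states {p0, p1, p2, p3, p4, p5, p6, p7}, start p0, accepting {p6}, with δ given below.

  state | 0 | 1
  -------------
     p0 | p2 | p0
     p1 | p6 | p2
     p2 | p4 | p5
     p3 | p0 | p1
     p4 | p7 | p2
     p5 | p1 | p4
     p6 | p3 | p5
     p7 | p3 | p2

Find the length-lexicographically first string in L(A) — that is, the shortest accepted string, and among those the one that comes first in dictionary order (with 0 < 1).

A breadth-first search from p0 reaches an accepting state first via the path p0 → p2 → p5 → p1 → p6 on input 0100.
No string of length < 4 is accepted (BFS exhausts all shorter strings without reaching an accepting state), and 0100 is the lexicographically least accepting string of length 4.

0100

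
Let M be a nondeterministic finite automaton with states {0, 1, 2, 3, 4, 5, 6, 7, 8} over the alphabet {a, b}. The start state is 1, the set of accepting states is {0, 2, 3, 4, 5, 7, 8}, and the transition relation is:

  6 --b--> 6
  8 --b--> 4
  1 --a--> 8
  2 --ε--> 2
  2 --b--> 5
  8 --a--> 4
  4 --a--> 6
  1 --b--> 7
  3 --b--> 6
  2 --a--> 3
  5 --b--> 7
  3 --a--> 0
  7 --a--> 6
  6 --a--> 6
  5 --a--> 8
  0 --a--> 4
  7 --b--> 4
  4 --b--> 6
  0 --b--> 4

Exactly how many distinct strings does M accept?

5

The useful subgraph on states {1, 4, 7, 8} is acyclic, so L(M) is finite; the longest accepting path visits 3 useful states, giving maximum string length 2.
Counting accepting paths from 1 by length: 2 of length 1, 3 of length 2. Total 5.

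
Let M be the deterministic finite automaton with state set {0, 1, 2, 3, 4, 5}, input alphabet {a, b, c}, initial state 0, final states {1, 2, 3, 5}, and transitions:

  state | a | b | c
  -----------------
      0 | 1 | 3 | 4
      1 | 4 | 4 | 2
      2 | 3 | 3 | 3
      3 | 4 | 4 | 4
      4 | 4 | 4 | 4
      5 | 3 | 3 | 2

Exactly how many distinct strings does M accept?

6

The useful subgraph on states {0, 1, 2, 3} is acyclic, so L(M) is finite; the longest accepting path visits 4 useful states, giving maximum string length 3.
Counting accepting paths from 0 by length: 2 of length 1, 1 of length 2, 3 of length 3. Total 6.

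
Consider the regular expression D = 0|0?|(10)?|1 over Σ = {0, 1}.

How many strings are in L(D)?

The expression has no Kleene star, so L(D) is finite. Expanding the alternatives gives {ε, 0, 1, 10}.
That is 1 of length 0, 2 of length 1, 1 of length 2: 4 strings in all.

4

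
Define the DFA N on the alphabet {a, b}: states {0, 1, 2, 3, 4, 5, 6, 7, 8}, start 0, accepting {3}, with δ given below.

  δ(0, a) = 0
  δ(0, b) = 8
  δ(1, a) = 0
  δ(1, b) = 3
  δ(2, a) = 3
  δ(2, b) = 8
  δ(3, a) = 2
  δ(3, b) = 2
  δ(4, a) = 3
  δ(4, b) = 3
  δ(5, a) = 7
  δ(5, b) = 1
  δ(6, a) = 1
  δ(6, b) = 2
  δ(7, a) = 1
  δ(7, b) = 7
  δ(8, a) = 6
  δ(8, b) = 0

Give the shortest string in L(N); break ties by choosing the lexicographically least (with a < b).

baab

A breadth-first search from 0 reaches an accepting state first via the path 0 → 8 → 6 → 1 → 3 on input baab.
No string of length < 4 is accepted (BFS exhausts all shorter strings without reaching an accepting state), and baab is the lexicographically least accepting string of length 4.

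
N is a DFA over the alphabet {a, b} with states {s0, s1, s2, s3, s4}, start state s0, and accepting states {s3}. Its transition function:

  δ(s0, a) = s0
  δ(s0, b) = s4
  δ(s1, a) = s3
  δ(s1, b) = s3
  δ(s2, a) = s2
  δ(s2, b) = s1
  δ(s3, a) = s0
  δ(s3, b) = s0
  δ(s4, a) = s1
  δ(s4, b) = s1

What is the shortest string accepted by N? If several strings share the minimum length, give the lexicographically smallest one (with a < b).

A breadth-first search from s0 reaches an accepting state first via the path s0 → s4 → s1 → s3 on input baa.
No string of length < 3 is accepted (BFS exhausts all shorter strings without reaching an accepting state), and baa is the lexicographically least accepting string of length 3.

baa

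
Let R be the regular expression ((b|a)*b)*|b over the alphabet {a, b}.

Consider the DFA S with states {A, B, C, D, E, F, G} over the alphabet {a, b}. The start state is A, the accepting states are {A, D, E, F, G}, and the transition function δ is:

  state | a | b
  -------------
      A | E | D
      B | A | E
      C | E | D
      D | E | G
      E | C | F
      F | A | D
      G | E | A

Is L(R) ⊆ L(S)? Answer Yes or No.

Yes

Converting the expression R to a DFA (subset construction, then merging equivalent states) gives the minimal DFA with states {r0, r1}, start state r0, accepting states {r0} and transitions r0: a→r1, b→r0; r1: a→r1, b→r0.
Exploring the product automaton R × S from the start pair (r0, A), following both machines on each input symbol, reaches 7 state pairs: (r0, A), (r1, E), (r0, D), (r1, C), (r0, F), (r0, G), (r1, A).
R accepts in {r0} and S accepts in {A, D, E, F, G}. The reachable pairs whose R-component is accepting are (r0, A), (r0, D), (r0, F), (r0, G); in each of them the S-component is accepting too, so the product for L(R) \ L(S) (R-component accepting, S-component rejecting) has no reachable accepting pair and the difference is empty.
Hence every string in L(R) is also in L(S).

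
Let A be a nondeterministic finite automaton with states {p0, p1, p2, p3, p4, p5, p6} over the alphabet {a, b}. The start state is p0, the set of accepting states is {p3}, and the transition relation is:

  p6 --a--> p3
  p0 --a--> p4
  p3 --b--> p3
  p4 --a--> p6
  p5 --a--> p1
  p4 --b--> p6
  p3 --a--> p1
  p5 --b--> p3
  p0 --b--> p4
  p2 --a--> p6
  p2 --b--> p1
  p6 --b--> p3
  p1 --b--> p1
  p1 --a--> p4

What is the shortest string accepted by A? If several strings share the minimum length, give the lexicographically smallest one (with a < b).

A breadth-first search from p0 reaches an accepting state first via the path p0 → p4 → p6 → p3 on input aaa.
No string of length < 3 is accepted (BFS exhausts all shorter strings without reaching an accepting state), and aaa is the lexicographically least accepting string of length 3.

aaa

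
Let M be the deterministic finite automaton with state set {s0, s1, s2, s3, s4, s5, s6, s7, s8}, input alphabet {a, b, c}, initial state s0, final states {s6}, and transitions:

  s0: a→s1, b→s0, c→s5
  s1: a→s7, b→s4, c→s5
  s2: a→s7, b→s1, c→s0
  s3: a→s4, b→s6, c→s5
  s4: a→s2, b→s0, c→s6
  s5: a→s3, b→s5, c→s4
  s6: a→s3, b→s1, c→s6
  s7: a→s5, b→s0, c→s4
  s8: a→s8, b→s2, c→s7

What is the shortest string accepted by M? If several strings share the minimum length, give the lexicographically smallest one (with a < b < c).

A breadth-first search from s0 reaches an accepting state first via the path s0 → s1 → s4 → s6 on input abc.
No string of length < 3 is accepted (BFS exhausts all shorter strings without reaching an accepting state), and abc is the lexicographically least accepting string of length 3.

abc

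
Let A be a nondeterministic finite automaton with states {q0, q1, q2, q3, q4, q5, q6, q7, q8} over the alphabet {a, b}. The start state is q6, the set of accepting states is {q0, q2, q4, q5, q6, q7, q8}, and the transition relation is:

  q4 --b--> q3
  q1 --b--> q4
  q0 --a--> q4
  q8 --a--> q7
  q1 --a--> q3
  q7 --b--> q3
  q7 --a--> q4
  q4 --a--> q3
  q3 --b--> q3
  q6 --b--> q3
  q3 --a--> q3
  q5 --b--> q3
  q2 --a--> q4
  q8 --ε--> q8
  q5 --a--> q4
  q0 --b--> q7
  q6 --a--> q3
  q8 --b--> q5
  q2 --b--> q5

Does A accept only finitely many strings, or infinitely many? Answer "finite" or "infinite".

finite

The useful states (reachable from q6 and able to reach an accepting state) are {q6}.
Restricted to these states the transition graph has no cycle, so every accepting path has bounded length and L is finite.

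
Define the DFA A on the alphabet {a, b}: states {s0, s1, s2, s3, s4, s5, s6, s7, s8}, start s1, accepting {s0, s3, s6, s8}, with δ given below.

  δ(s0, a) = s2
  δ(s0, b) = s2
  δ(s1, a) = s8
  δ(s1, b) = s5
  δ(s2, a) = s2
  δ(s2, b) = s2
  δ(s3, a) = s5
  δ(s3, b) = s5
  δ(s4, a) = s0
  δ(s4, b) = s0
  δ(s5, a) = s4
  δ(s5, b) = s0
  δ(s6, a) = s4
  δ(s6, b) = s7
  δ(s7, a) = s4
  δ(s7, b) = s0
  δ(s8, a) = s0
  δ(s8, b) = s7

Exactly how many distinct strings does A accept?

8

The useful subgraph on states {s0, s1, s4, s5, s7, s8} is acyclic, so L(A) is finite; the longest accepting path visits 5 useful states, giving maximum string length 4.
Counting accepting paths from s1 by length: 1 of length 1, 2 of length 2, 3 of length 3, 2 of length 4. Total 8.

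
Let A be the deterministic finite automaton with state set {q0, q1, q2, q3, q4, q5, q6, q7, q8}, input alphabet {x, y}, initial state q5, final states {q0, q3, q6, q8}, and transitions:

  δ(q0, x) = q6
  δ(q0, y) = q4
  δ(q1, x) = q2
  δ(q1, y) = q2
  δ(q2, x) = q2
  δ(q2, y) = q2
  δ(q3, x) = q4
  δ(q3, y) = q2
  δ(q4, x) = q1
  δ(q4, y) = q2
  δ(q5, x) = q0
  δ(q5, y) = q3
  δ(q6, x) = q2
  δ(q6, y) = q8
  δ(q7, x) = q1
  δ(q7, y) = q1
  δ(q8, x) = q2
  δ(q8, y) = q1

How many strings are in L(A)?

The useful subgraph on states {q0, q3, q5, q6, q8} is acyclic, so L(A) is finite; the longest accepting path visits 4 useful states, giving maximum string length 3.
Counting accepting paths from q5 by length: 2 of length 1, 1 of length 2, 1 of length 3. Total 4.

4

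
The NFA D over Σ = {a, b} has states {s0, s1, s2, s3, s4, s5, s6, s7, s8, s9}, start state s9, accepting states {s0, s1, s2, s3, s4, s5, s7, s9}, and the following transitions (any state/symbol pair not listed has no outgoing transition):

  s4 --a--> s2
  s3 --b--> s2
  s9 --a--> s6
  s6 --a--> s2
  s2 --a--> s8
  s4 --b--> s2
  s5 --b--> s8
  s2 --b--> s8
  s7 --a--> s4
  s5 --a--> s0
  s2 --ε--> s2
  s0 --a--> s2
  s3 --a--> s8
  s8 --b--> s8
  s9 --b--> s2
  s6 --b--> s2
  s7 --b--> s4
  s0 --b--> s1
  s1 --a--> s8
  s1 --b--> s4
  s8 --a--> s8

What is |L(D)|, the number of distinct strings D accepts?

4

The useful subgraph on states {s2, s6, s9} is acyclic, so L(D) is finite; the longest accepting path visits 3 useful states, giving maximum string length 2.
Counting accepting paths from s9 by length: 1 of length 0, 1 of length 1, 2 of length 2. Total 4.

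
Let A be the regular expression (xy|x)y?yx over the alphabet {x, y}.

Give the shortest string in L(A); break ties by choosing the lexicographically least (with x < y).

xyx

By inspection of the expression, no string of length less than 3 matches, and xyx is the lexicographically first match of length 3.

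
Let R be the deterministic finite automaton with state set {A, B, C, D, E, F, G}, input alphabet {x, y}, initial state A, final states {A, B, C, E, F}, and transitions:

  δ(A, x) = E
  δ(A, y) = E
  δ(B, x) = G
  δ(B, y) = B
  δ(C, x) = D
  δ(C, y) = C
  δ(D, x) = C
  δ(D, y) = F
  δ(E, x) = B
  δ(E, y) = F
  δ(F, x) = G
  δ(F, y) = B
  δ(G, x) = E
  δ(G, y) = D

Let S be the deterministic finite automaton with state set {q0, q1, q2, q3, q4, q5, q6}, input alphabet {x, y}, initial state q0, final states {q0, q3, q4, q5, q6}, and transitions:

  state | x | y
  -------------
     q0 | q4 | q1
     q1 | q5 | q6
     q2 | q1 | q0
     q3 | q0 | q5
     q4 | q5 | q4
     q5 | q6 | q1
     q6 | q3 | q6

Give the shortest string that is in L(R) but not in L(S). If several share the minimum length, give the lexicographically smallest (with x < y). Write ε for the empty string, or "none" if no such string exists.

y

The string y is accepted by R but not by S.
No shorter string lies in the difference, and y is the lexicographically first length-1 string in L(R) \ L(S).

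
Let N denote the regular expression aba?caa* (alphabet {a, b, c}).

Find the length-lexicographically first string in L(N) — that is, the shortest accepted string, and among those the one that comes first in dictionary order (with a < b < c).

abca

By inspection of the expression, no string of length less than 4 matches, and abca is the lexicographically first match of length 4.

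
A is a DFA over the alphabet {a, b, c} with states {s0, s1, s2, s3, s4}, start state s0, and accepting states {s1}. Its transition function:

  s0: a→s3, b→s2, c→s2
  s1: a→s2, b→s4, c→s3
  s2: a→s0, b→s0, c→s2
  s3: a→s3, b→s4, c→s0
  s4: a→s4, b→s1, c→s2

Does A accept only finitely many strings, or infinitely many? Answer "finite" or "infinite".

infinite

State s0 is reachable from the start and can reach an accepting state, and it lies on the cycle s0 → s2 → s0.
Traversing that cycle any number of times yields accepted strings of unbounded length, so the language is infinite.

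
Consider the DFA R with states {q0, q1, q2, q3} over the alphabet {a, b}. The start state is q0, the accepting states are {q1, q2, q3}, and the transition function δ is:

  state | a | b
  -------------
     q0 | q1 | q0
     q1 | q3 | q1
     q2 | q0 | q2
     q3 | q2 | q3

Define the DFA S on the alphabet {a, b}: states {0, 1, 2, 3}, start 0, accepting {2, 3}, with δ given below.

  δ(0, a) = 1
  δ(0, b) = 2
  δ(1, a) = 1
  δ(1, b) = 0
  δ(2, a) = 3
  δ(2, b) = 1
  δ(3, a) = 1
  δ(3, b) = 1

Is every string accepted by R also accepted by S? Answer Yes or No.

The string a is in L(R) but not in L(S).
So L(R) ⊄ L(S).

No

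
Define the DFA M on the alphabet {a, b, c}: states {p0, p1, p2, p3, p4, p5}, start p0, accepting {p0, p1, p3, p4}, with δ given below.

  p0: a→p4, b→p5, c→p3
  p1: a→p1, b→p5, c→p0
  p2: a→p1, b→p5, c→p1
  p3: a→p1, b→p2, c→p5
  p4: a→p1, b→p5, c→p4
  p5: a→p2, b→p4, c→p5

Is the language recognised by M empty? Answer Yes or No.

No

The empty string ε is accepted: the run p0 ends in the accepting state p0.
Since at least one string is accepted, L(M) is not empty.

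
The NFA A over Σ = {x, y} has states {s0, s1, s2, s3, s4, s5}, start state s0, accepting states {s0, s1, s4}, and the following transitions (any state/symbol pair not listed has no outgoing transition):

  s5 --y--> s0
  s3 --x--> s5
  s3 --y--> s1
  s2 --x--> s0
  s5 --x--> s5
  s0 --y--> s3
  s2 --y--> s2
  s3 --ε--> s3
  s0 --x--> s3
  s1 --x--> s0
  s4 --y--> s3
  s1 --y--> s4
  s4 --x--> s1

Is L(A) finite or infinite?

infinite

State s0 is reachable from the start and can reach an accepting state, and it lies on the cycle s0 → s3 → s1 → s0.
Traversing that cycle any number of times yields accepted strings of unbounded length, so the language is infinite.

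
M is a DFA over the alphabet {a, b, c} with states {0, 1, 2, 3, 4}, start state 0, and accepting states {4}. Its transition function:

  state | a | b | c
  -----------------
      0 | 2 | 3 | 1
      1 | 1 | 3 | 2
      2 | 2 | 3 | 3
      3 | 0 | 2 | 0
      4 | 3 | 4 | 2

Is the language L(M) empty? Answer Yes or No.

The states reachable from the start state are {0, 1, 2, 3}.
None of the accepting states {4} is reachable, so no string is accepted and L(M) = ∅.

Yes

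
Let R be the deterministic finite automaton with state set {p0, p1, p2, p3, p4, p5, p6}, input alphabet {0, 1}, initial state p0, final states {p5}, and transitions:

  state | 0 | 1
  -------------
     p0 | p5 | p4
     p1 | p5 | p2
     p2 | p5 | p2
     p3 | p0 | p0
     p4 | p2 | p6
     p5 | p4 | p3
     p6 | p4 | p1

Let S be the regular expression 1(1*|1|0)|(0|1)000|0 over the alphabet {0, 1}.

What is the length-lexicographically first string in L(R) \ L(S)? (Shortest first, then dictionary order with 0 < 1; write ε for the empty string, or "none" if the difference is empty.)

100

The string 100 is accepted by R but not by S.
No shorter string lies in the difference, and 100 is the lexicographically first length-3 string in L(R) \ L(S).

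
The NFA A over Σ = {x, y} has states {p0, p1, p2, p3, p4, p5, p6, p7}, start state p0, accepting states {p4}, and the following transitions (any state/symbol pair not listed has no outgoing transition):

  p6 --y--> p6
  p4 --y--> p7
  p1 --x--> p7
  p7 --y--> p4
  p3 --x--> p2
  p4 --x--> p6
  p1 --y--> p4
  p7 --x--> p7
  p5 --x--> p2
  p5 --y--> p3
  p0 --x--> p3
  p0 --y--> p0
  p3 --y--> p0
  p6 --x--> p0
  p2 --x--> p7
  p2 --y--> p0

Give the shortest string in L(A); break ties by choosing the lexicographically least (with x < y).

xxxy

A breadth-first search from p0 reaches an accepting state first via the path p0 → p3 → p2 → p7 → p4 on input xxxy.
No string of length < 4 is accepted (BFS exhausts all shorter strings without reaching an accepting state), and xxxy is the lexicographically least accepting string of length 4.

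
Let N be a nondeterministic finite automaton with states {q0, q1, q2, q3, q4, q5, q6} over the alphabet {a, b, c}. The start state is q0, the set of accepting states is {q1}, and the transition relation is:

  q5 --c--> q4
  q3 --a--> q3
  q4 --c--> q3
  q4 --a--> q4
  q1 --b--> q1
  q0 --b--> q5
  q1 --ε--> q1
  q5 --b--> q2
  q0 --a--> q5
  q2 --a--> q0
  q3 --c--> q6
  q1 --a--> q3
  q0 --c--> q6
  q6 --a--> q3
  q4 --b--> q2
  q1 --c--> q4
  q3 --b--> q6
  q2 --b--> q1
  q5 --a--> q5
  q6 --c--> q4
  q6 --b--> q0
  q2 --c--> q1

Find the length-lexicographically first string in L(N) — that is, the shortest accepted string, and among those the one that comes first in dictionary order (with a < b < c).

A breadth-first search from q0 reaches an accepting state first via the path q0 → q5 → q2 → q1 on input abb.
No string of length < 3 is accepted (BFS exhausts all shorter strings without reaching an accepting state), and abb is the lexicographically least accepting string of length 3.

abb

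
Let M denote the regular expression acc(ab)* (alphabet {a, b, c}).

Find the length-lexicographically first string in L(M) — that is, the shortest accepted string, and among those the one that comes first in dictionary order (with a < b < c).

By inspection of the expression, no string of length less than 3 matches, and acc is the lexicographically first match of length 3.

acc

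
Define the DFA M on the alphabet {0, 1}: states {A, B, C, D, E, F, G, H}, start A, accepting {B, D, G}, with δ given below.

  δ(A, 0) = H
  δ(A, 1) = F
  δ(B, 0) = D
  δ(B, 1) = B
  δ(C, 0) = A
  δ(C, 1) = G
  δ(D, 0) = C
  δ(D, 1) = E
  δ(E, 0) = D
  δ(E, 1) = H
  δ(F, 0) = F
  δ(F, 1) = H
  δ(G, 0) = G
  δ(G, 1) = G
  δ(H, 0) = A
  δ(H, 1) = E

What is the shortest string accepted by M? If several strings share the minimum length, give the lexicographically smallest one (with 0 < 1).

A breadth-first search from A reaches an accepting state first via the path A → H → E → D on input 010.
No string of length < 3 is accepted (BFS exhausts all shorter strings without reaching an accepting state), and 010 is the lexicographically least accepting string of length 3.

010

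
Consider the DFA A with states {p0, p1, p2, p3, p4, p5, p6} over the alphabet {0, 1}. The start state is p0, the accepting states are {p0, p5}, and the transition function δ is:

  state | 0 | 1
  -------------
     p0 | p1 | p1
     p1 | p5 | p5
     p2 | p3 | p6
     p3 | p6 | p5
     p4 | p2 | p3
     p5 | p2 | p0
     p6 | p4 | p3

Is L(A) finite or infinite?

infinite

State p0 is reachable from the start and can reach an accepting state, and it lies on the cycle p0 → p1 → p5 → p0.
Traversing that cycle any number of times yields accepted strings of unbounded length, so the language is infinite.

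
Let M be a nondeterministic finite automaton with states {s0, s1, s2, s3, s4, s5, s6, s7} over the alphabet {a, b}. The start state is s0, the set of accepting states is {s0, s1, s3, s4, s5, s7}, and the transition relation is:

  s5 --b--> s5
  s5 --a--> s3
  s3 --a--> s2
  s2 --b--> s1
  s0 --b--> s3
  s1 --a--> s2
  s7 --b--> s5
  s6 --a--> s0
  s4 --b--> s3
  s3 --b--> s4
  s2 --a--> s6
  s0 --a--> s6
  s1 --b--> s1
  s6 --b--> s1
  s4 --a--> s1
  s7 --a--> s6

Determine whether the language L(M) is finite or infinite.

infinite

State s1 is reachable from the start and can reach an accepting state, and it lies on the cycle s1 → s1.
Traversing that cycle any number of times yields accepted strings of unbounded length, so the language is infinite.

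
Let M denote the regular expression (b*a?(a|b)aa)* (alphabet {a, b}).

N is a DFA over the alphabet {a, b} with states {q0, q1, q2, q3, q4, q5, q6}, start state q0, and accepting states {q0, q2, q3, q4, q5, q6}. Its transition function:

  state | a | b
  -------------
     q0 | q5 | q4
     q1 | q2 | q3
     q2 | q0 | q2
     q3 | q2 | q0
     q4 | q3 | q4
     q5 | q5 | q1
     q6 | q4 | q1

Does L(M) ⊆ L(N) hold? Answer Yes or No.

Yes

Converting the expression M to a DFA (subset construction, then merging equivalent states) gives the minimal DFA with states {m0, m1, m2, m3, m4, m5, m6, m7, m8, m9, m10}, start state m0, accepting states {m0, m6, m9, m10} and transitions m0: a→m1, b→m2; m1: a→m3, b→m4; m2: a→m5, b→m2; m3: a→m6, b→m7; m4: a→m8, b→m7; m5: a→m9, b→m4; m6: a→m10, b→m2; m7: a→m7, b→m7; m8: a→m0, b→m7; m9: a→m9, b→m2; m10: a→m5, b→m2.
Exploring the product automaton M × N from the start pair (m0, q0), following both machines on each input symbol, reaches 34 state pairs: (m0, q0), (m1, q5), (m2, q4), (m3, q5), (m4, q1), (m5, q3), (m6, q5), (m7, q1), (m8, q2), (m7, q3), (m9, q2), (m4, q0), (m10, q5), (m2, q1), (m7, q2), (m7, q0), (m9, q0), (m2, q2), (m8, q5), (m7, q4), (m5, q5), (m5, q2), (m2, q3), (m7, q5), (m9, q5), (m5, q0), (m0, q5), (m4, q2), (m2, q0), (m4, q4), (m8, q0), (m8, q3), (m0, q2), (m1, q0).
M accepts in {m0, m6, m9, m10} and N accepts in {q0, q2, q3, q4, q5, q6}. The reachable pairs whose M-component is accepting are (m0, q0), (m6, q5), (m9, q2), (m10, q5), (m9, q0), (m9, q5), (m0, q5), (m0, q2); in each of them the N-component is accepting too, so the product for L(M) \ L(N) (M-component accepting, N-component rejecting) has no reachable accepting pair and the difference is empty.
Hence every string in L(M) is also in L(N).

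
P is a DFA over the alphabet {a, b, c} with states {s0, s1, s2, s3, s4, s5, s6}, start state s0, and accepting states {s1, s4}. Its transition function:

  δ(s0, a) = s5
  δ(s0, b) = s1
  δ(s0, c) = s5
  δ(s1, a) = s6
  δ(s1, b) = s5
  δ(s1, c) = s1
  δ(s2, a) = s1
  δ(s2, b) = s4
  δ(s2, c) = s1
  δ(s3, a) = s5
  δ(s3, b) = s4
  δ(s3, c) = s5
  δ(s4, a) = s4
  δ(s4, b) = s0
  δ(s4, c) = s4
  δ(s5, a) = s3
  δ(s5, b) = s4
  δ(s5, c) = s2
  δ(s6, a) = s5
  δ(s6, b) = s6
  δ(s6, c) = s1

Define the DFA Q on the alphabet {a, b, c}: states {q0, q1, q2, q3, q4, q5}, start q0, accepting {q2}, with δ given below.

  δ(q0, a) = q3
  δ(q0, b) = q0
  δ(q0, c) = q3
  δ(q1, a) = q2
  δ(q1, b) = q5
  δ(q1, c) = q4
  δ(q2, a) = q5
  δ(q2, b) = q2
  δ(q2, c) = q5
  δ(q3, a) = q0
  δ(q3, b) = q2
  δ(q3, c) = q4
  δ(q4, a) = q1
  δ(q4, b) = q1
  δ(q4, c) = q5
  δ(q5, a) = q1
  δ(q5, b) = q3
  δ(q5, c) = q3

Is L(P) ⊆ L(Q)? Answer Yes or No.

No

The string b is in L(P) but not in L(Q).
So L(P) ⊄ L(Q).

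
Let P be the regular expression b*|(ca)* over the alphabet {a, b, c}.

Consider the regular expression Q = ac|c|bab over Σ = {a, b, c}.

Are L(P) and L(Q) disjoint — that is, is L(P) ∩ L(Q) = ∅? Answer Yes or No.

Converting the expression P to a DFA (subset construction, then merging equivalent states) gives the minimal DFA with states {p0, p1, p2, p3, p4}, start state p0, accepting states {p0, p2, p4} and transitions p0: a→p1, b→p2, c→p3; p1: a→p1, b→p1, c→p1; p2: a→p1, b→p2, c→p1; p3: a→p4, b→p1, c→p1; p4: a→p1, b→p1, c→p3.
Converting the expression Q to a DFA (subset construction, then merging equivalent states) gives the minimal DFA with states {q0, q1, q2, q3, q4, q5}, start state q0, accepting states {q3} and transitions q0: a→q1, b→q2, c→q3; q1: a→q4, b→q4, c→q3; q2: a→q5, b→q4, c→q4; q3: a→q4, b→q4, c→q4; q4: a→q4, b→q4, c→q4; q5: a→q4, b→q3, c→q4.
Exploring the product automaton P × Q from the start pair (p0, q0), following both machines on each input symbol, reaches 10 state pairs: (p0, q0), (p1, q1), (p2, q2), (p3, q3), (p1, q4), (p1, q3), (p1, q5), (p2, q4), (p4, q4), (p3, q4).
P accepts in {p0, p2, p4} and Q accepts in {q3}; no reachable pair has both components accepting, so no string drives both machines to acceptance simultaneously and L(P) ∩ L(Q) = ∅.
So no string is accepted by both, and the intersection is empty.

Yes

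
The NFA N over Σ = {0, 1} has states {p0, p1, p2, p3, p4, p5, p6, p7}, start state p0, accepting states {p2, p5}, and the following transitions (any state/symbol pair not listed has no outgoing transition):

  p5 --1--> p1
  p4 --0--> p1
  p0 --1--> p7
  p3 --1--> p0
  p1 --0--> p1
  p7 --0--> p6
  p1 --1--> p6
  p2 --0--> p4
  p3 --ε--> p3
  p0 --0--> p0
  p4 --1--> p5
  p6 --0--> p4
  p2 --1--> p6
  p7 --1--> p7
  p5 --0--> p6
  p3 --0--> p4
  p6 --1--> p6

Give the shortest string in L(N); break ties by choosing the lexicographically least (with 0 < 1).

1001

A breadth-first search from p0 reaches an accepting state first via the path p0 → p7 → p6 → p4 → p5 on input 1001.
No string of length < 4 is accepted (BFS exhausts all shorter strings without reaching an accepting state), and 1001 is the lexicographically least accepting string of length 4.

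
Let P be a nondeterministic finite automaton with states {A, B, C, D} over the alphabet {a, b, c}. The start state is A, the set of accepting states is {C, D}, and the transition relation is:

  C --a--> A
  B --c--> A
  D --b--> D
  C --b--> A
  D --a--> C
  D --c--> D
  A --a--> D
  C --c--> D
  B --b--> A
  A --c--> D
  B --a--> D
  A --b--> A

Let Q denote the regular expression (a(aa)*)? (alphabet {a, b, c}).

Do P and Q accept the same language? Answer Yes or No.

The string c is accepted by P but rejected by Q.
So L(P) ≠ L(Q).

No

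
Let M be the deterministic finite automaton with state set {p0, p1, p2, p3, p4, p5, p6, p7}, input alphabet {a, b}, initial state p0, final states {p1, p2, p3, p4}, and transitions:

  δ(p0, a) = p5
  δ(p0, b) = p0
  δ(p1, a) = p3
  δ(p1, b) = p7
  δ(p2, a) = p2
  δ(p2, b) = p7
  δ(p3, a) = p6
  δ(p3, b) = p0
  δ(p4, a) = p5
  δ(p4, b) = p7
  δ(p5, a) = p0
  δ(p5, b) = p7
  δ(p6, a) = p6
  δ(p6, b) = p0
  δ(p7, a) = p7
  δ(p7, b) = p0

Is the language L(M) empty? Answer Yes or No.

The states reachable from the start state are {p0, p5, p7}.
None of the accepting states {p1, p2, p3, p4} is reachable, so no string is accepted and L(M) = ∅.

Yes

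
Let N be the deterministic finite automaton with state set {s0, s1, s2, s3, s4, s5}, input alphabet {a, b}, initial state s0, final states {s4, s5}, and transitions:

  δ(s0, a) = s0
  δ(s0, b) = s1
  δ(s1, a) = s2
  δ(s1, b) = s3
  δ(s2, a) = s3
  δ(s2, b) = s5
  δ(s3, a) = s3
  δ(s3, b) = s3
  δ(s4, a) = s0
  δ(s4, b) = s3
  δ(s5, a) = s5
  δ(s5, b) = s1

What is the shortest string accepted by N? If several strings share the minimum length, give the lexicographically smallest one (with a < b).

bab

A breadth-first search from s0 reaches an accepting state first via the path s0 → s1 → s2 → s5 on input bab.
No string of length < 3 is accepted (BFS exhausts all shorter strings without reaching an accepting state), and bab is the lexicographically least accepting string of length 3.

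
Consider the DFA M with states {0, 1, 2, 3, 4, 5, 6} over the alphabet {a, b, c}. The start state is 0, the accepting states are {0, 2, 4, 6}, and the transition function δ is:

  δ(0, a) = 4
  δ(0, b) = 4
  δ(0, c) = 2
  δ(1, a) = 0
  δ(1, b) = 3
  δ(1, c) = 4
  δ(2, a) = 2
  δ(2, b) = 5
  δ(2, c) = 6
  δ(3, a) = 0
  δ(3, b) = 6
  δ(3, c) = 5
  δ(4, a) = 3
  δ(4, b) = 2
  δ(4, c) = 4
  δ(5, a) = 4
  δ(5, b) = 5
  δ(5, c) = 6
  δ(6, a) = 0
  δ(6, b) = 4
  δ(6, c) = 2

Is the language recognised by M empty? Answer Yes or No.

No

The empty string ε is accepted: the run 0 ends in the accepting state 0.
Since at least one string is accepted, L(M) is not empty.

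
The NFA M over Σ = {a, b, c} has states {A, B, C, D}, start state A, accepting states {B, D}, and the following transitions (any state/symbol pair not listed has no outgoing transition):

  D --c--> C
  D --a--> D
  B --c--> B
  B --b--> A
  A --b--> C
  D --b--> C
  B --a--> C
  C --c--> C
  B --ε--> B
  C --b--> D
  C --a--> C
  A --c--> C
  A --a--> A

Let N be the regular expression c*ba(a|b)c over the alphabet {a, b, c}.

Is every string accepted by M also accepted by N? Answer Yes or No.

The string bb is in L(M) but not in L(N).
So L(M) ⊄ L(N).

No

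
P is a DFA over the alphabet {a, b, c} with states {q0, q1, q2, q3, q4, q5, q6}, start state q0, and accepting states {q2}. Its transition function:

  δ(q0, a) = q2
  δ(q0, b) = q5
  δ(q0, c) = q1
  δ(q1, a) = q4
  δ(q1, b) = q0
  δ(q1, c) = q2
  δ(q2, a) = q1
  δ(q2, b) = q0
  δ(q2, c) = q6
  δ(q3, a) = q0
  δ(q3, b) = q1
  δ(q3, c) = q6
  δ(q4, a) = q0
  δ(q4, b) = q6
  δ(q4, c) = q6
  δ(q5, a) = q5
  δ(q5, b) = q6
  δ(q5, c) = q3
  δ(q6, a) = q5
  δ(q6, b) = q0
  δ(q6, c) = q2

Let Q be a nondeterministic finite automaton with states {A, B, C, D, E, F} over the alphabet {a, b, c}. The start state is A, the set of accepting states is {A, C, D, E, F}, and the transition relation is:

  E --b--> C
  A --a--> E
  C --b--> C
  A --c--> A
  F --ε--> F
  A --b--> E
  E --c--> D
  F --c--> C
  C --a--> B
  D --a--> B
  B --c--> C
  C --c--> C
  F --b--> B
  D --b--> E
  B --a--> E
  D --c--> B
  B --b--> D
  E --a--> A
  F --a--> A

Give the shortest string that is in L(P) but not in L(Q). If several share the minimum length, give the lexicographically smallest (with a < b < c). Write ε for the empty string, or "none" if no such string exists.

The string aba is accepted by P but not by Q.
No shorter string lies in the difference, and aba is the lexicographically first length-3 string in L(P) \ L(Q).

aba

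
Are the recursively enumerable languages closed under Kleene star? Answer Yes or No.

Yes

Dovetail over all factorisations of the input into blocks and all step bounds, running the recogniser for L on every block of a factorisation; accept if some factorisation has all of its blocks accepted.
So the recursively enumerable languages are closed under Kleene star.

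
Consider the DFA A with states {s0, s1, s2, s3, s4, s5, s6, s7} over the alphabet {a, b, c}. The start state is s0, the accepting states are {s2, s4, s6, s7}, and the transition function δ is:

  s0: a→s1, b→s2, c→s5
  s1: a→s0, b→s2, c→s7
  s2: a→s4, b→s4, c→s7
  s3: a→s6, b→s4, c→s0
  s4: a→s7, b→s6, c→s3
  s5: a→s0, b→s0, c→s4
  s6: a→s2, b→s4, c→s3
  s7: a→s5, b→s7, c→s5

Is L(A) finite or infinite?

infinite

State s0 is reachable from the start and can reach an accepting state, and it lies on the cycle s0 → s1 → s0.
Traversing that cycle any number of times yields accepted strings of unbounded length, so the language is infinite.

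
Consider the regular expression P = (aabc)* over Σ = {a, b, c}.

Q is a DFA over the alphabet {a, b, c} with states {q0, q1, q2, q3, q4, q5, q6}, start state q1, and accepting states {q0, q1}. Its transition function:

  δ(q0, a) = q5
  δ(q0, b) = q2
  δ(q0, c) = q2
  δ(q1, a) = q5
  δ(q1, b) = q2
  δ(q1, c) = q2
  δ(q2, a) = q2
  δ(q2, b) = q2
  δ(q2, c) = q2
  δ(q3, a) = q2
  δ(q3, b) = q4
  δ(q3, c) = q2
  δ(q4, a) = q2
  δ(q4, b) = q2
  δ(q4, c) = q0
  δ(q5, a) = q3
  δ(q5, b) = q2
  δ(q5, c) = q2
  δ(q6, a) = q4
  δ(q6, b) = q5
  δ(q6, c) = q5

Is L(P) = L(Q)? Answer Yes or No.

Converting the expression P to a DFA (subset construction, then merging equivalent states) gives the minimal DFA with states {p0, p1, p2, p3, p4}, start state p0, accepting states {p0} and transitions p0: a→p1, b→p2, c→p2; p1: a→p3, b→p2, c→p2; p2: a→p2, b→p2, c→p2; p3: a→p2, b→p4, c→p2; p4: a→p2, b→p2, c→p0.
Exploring the product automaton P × Q from the start pair (p0, q1), following both machines on each input symbol, reaches 6 state pairs: (p0, q1), (p1, q5), (p2, q2), (p3, q3), (p4, q4), (p0, q0).
P accepts in {p0} and Q accepts in {q0, q1}. In every reachable pair the two components are either both accepting — (p0, q1), (p0, q0) — or both non-accepting, so no string is accepted by exactly one of the machines: L(P) \ L(Q) and L(Q) \ L(P) are both empty.
Hence every string is accepted by P iff it is accepted by Q, and the two languages coincide.

Yes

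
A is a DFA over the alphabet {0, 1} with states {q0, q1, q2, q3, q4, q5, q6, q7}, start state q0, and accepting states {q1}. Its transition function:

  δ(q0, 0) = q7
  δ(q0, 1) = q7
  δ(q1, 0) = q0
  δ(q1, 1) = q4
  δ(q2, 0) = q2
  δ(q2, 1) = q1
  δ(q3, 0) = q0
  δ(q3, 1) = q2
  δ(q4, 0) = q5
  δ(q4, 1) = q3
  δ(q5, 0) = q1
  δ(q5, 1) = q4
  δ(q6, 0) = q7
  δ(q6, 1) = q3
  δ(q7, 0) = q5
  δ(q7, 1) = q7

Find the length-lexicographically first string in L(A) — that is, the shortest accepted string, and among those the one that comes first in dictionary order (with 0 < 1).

A breadth-first search from q0 reaches an accepting state first via the path q0 → q7 → q5 → q1 on input 000.
No string of length < 3 is accepted (BFS exhausts all shorter strings without reaching an accepting state), and 000 is the lexicographically least accepting string of length 3.

000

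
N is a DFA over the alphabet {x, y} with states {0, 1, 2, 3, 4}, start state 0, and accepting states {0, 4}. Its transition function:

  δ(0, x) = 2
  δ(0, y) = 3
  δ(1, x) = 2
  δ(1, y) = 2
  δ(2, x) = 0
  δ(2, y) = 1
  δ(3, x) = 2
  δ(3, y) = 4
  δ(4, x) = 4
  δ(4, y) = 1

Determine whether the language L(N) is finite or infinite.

infinite

State 0 is reachable from the start and can reach an accepting state, and it lies on the cycle 0 → 2 → 0.
Traversing that cycle any number of times yields accepted strings of unbounded length, so the language is infinite.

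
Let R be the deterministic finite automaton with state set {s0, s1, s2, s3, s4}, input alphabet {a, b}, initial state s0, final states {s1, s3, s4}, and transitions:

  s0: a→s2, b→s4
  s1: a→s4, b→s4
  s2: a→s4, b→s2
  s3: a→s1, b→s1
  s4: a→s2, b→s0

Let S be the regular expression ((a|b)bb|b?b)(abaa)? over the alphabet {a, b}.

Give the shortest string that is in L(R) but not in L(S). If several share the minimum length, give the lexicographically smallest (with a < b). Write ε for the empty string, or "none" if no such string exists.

The string aa is accepted by R but not by S.
No shorter string lies in the difference, and aa is the lexicographically first length-2 string in L(R) \ L(S).

aa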